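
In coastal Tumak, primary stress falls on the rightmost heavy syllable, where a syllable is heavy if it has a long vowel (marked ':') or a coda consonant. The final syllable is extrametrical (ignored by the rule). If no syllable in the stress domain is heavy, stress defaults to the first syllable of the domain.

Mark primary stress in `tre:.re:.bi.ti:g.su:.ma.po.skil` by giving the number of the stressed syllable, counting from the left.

The final syllable (8, skil) is extrametrical; the stress domain is syllables 1–7.
Weights: 1 tre: H, 2 re: H, 3 bi L, 4 ti:g H, 5 su: H, 6 ma L, 7 po L.
Heavy syllables in the domain: 1, 2, 4, 5. The rightmost is syllable 5 (su:).
Primary stress: syllable 5 → tre:.re:.bi.ti:g.ˈsu:.ma.po.skil.

5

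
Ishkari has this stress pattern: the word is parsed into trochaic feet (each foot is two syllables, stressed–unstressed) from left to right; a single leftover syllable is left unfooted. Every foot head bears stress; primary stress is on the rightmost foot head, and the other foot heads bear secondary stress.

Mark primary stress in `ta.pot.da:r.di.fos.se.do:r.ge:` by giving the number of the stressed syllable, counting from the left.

7

Parse left to right into trochaic (ˈσσ) feet: (ˈta.pot) (ˈda:r.di) (ˈfos.se) (ˈdo:r.ge:).
Foot heads (stressed positions): 1, 3, 5, 7.
End Rule Rightmost: primary stress on the rightmost head = syllable 7.
Primary stress: syllable 7 → ta.pot.da:r.di.fos.se.ˈdo:r.ge:.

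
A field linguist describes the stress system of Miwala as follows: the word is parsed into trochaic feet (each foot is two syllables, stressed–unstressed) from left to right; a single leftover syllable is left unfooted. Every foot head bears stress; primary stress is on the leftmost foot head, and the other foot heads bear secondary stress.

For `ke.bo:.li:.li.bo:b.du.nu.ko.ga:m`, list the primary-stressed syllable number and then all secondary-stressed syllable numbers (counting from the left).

Parse left to right into trochaic (ˈσσ) feet: (ˈke.bo:) (ˈli:.li) (ˈbo:b.du) (ˈnu.ko) ga:m. Syllable 9 is left unfooted.
Foot heads (stressed positions): 1, 3, 5, 7.
End Rule Leftmost: primary stress on the leftmost head = syllable 1.
Secondary stress on 3, 5, 7: ˈke.bo:.ˌli:.li.ˌbo:b.du.ˌnu.ko.ga:m.

primary 1, secondary 3, 5, 7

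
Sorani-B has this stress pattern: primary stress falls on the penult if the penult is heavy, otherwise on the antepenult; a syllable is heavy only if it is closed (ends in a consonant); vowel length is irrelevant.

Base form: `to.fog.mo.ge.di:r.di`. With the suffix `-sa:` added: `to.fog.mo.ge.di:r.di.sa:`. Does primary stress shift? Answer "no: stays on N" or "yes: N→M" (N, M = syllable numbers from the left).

Base `to.fog.mo.ge.di:r.di` (6 syllables):
  Weights: 4 ge L, 5 di:r H, 6 di L.
  The penult (syllable 5, di:r) is heavy, so it takes stress.
  → primary stress on syllable 5.
Suffixed `to.fog.mo.ge.di:r.di.sa:` (7 syllables):
  Weights: 5 di:r H, 6 di L, 7 sa: L.
  The penult (syllable 6, di) is light, so stress falls on the antepenult (syllable 5, di:r).
  → primary stress on syllable 5.

no: stays on 5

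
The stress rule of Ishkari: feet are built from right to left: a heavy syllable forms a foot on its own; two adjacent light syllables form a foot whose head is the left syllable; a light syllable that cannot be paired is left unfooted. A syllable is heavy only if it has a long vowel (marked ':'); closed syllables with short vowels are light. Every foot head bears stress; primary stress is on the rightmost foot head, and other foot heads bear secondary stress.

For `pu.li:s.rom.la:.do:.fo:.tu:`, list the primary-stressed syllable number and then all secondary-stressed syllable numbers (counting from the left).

primary 7, secondary 2, 4, 5, 6

Weights: 1 pu L, 2 li:s H, 3 rom L, 4 la: H, 5 do: H, 6 fo: H, 7 tu: H.
Parse right to left (heavy = foot alone; LL = one foot; stranded L unfooted): pu (ˈli:s) rom (ˈla:) (ˈdo:) (ˈfo:) (ˈtu:).
Foot heads: 2, 4, 5, 6, 7.
Primary stress on the rightmost head = syllable 7.
Secondary stress on 2, 4, 5, 6: pu.ˌli:s.rom.ˌla:.ˌdo:.ˌfo:.ˈtu:.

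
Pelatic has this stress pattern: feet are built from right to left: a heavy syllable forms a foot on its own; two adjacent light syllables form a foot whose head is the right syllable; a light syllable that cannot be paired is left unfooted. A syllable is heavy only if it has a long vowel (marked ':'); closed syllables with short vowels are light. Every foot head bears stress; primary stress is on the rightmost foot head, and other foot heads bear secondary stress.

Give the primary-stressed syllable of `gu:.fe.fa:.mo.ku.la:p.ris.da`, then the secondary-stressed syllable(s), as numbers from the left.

Weights: 1 gu: H, 2 fe L, 3 fa: H, 4 mo L, 5 ku L, 6 la:p H, 7 ris L, 8 da L.
Parse right to left (heavy = foot alone; LL = one foot; stranded L unfooted): (ˈgu:) fe (ˈfa:) (mo.ˈku) (ˈla:p) (ris.ˈda).
Foot heads: 1, 3, 5, 6, 8.
Primary stress on the rightmost head = syllable 8.
Secondary stress on 1, 3, 5, 6: ˌgu:.fe.ˌfa:.mo.ˌku.ˌla:p.ris.ˈda.

primary 8, secondary 1, 3, 5, 6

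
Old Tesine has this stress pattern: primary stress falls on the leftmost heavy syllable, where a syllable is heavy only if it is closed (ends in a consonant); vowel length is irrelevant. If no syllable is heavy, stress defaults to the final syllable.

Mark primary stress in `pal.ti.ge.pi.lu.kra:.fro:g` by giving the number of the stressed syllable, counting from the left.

Weights: 1 pal H, 2 ti L, 3 ge L, 4 pi L, 5 lu L, 6 kra: L, 7 fro:g H.
Heavy syllables in the domain: 1, 7. The leftmost is syllable 1 (pal).
Primary stress: syllable 1 → ˈpal.ti.ge.pi.lu.kra:.fro:g.

1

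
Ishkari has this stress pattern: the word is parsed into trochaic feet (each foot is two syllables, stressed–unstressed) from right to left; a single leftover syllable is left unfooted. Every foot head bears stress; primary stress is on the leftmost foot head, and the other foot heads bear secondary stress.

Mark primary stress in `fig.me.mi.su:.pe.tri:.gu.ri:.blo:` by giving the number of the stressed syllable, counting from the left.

Parse right to left into trochaic (ˈσσ) feet: fig (ˈme.mi) (ˈsu:.pe) (ˈtri:.gu) (ˈri:.blo:). Syllable 1 is left unfooted.
Foot heads (stressed positions): 2, 4, 6, 8.
End Rule Leftmost: primary stress on the leftmost head = syllable 2.
Primary stress: syllable 2 → fig.ˈme.mi.su:.pe.tri:.gu.ri:.blo:.

2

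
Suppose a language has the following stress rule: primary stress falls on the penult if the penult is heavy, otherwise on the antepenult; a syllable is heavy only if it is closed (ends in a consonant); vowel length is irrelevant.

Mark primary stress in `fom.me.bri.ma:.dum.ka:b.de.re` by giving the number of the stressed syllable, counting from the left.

Weights: 6 ka:b H, 7 de L, 8 re L.
The penult (syllable 7, de) is light, so stress falls on the antepenult (syllable 6, ka:b).
Primary stress: syllable 6 → fom.me.bri.ma:.dum.ˈka:b.de.re.

6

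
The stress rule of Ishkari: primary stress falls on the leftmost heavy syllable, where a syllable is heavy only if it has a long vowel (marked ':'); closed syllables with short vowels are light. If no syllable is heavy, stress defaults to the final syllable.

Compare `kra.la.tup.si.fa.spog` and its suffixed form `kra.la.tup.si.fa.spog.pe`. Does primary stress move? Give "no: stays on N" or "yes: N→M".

yes: 6→7

Base `kra.la.tup.si.fa.spog` (6 syllables):
  Weights: 1 kra L, 2 la L, 3 tup L, 4 si L, 5 fa L, 6 spog L.
  No heavy syllable in the domain; default to the final syllable = syllable 6.
  → primary stress on syllable 6.
Suffixed `kra.la.tup.si.fa.spog.pe` (7 syllables):
  Weights: 1 kra L, 2 la L, 3 tup L, 4 si L, 5 fa L, 6 spog L, 7 pe L.
  No heavy syllable in the domain; default to the final syllable = syllable 7.
  → primary stress on syllable 7.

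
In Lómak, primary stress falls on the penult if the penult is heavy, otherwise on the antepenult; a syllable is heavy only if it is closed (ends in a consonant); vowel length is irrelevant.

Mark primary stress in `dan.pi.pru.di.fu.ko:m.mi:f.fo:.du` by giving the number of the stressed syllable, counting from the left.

Weights: 7 mi:f H, 8 fo: L, 9 du L.
The penult (syllable 8, fo:) is light, so stress falls on the antepenult (syllable 7, mi:f).
Primary stress: syllable 7 → dan.pi.pru.di.fu.ko:m.ˈmi:f.fo:.du.

7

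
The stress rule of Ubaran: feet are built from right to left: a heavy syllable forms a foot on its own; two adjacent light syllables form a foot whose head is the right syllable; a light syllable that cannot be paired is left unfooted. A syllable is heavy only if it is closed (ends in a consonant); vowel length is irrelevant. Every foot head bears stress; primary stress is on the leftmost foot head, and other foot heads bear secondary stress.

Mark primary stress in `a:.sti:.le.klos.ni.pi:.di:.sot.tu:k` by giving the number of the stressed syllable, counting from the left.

3

Weights: 1 a: L, 2 sti: L, 3 le L, 4 klos H, 5 ni L, 6 pi: L, 7 di: L, 8 sot H, 9 tu:k H.
Parse right to left (heavy = foot alone; LL = one foot; stranded L unfooted): a: (sti:.ˈle) (ˈklos) ni (pi:.ˈdi:) (ˈsot) (ˈtu:k).
Foot heads: 3, 4, 7, 8, 9.
Primary stress on the leftmost head = syllable 3.
Primary stress: syllable 3 → a:.sti:.ˈle.klos.ni.pi:.di:.sot.tu:k.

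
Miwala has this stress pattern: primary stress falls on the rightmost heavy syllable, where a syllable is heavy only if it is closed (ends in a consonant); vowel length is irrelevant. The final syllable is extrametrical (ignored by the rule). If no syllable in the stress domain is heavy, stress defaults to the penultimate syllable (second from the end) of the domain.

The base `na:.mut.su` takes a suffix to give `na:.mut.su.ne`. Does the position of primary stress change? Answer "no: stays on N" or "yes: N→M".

Base `na:.mut.su` (3 syllables):
  The final syllable (3, su) is extrametrical; the stress domain is syllables 1–2.
  Weights: 1 na: L, 2 mut H.
  Heavy syllables in the domain: 2. The rightmost is syllable 2 (mut).
  → primary stress on syllable 2.
Suffixed `na:.mut.su.ne` (4 syllables):
  The final syllable (4, ne) is extrametrical; the stress domain is syllables 1–3.
  Weights: 1 na: L, 2 mut H, 3 su L.
  Heavy syllables in the domain: 2. The rightmost is syllable 2 (mut).
  → primary stress on syllable 2.

no: stays on 2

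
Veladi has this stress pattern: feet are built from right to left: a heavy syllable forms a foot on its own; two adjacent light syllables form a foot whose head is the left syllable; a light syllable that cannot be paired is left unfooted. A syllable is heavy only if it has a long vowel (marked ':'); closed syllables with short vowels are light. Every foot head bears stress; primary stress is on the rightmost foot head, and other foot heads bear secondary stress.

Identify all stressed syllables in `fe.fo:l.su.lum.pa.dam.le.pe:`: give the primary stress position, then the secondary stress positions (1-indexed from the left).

primary 8, secondary 2, 4, 6

Weights: 1 fe L, 2 fo:l H, 3 su L, 4 lum L, 5 pa L, 6 dam L, 7 le L, 8 pe: H.
Parse right to left (heavy = foot alone; LL = one foot; stranded L unfooted): fe (ˈfo:l) su (ˈlum.pa) (ˈdam.le) (ˈpe:).
Foot heads: 2, 4, 6, 8.
Primary stress on the rightmost head = syllable 8.
Secondary stress on 2, 4, 6: fe.ˌfo:l.su.ˌlum.pa.ˌdam.le.ˈpe:.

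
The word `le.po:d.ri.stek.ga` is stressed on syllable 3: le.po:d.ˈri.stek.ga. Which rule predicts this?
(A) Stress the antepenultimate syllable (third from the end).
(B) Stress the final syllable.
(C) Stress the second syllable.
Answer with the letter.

A

Rule A → syllable 3 ✓.
Rule B → syllable 5 (observed: 3).
Rule C → syllable 2 (observed: 3).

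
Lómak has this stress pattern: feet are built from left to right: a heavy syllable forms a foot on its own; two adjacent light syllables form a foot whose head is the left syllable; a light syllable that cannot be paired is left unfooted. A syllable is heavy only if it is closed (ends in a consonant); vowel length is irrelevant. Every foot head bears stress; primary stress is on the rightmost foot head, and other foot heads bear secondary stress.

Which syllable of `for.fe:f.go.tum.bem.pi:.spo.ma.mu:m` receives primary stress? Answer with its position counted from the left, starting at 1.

Weights: 1 for H, 2 fe:f H, 3 go L, 4 tum H, 5 bem H, 6 pi: L, 7 spo L, 8 ma L, 9 mu:m H.
Parse left to right (heavy = foot alone; LL = one foot; stranded L unfooted): (ˈfor) (ˈfe:f) go (ˈtum) (ˈbem) (ˈpi:.spo) ma (ˈmu:m).
Foot heads: 1, 2, 4, 5, 6, 9.
Primary stress on the rightmost head = syllable 9.
Primary stress: syllable 9 → for.fe:f.go.tum.bem.pi:.spo.ma.ˈmu:m.

9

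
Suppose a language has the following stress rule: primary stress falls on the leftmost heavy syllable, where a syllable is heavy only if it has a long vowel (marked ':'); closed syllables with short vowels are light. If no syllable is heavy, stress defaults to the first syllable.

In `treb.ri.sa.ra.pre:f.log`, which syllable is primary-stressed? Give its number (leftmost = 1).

5

Weights: 1 treb L, 2 ri L, 3 sa L, 4 ra L, 5 pre:f H, 6 log L.
Heavy syllables in the domain: 5. The leftmost is syllable 5 (pre:f).
Primary stress: syllable 5 → treb.ri.sa.ra.ˈpre:f.log.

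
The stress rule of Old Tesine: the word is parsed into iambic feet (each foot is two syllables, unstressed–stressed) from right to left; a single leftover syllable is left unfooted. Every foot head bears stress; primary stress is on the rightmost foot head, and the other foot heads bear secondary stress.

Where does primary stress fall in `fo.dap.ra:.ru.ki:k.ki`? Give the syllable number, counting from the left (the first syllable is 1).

Parse right to left into iambic (σˈσ) feet: (fo.ˈdap) (ra:.ˈru) (ki:k.ˈki).
Foot heads (stressed positions): 2, 4, 6.
End Rule Rightmost: primary stress on the rightmost head = syllable 6.
Primary stress: syllable 6 → fo.dap.ra:.ru.ki:k.ˈki.

6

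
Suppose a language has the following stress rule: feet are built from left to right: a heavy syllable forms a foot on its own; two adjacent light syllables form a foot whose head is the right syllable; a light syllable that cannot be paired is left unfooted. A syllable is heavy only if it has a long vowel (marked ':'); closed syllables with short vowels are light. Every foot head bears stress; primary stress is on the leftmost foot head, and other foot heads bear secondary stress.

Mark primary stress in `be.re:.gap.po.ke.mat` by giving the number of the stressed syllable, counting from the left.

2

Weights: 1 be L, 2 re: H, 3 gap L, 4 po L, 5 ke L, 6 mat L.
Parse left to right (heavy = foot alone; LL = one foot; stranded L unfooted): be (ˈre:) (gap.ˈpo) (ke.ˈmat).
Foot heads: 2, 4, 6.
Primary stress on the leftmost head = syllable 2.
Primary stress: syllable 2 → be.ˈre:.gap.po.ke.mat.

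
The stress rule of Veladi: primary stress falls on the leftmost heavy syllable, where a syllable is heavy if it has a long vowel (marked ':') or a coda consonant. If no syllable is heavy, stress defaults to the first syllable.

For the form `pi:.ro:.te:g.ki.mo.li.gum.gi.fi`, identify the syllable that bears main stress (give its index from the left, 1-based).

Weights: 1 pi: H, 2 ro: H, 3 te:g H, 4 ki L, 5 mo L, 6 li L, 7 gum H, 8 gi L, 9 fi L.
Heavy syllables in the domain: 1, 2, 3, 7. The leftmost is syllable 1 (pi:).
Primary stress: syllable 1 → ˈpi:.ro:.te:g.ki.mo.li.gum.gi.fi.

1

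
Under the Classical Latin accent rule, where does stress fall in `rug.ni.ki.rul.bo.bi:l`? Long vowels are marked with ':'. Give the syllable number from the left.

4

Classical Latin: stress the penult if heavy (long vowel or closed), else the antepenult.
Weights: 4 rul H, 5 bo L, 6 bi:l H.
The penult (syllable 5, bo) is light, so stress falls on the antepenult (syllable 4, rul).
Stress on syllable 4: rug.ni.ki.ˈrul.bo.bi:l.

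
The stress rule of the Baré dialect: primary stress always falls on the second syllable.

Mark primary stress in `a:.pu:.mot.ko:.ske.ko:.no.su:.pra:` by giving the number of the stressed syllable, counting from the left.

The word has 9 syllables; the second syllable is syllable 2 (pu:).
Primary stress: syllable 2 → a:.ˈpu:.mot.ko:.ske.ko:.no.su:.pra:.

2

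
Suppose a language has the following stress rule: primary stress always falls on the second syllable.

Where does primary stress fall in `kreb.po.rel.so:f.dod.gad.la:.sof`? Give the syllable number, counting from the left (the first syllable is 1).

2

The word has 8 syllables; the second syllable is syllable 2 (po).
Primary stress: syllable 2 → kreb.ˈpo.rel.so:f.dod.gad.la:.sof.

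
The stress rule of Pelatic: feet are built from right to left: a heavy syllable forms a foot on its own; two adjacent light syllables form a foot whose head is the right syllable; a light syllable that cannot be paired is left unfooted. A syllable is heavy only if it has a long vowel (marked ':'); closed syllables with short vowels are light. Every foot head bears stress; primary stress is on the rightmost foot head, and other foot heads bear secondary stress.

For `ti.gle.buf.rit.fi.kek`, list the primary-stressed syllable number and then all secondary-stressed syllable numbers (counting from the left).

Weights: 1 ti L, 2 gle L, 3 buf L, 4 rit L, 5 fi L, 6 kek L.
Parse right to left (heavy = foot alone; LL = one foot; stranded L unfooted): (ti.ˈgle) (buf.ˈrit) (fi.ˈkek).
Foot heads: 2, 4, 6.
Primary stress on the rightmost head = syllable 6.
Secondary stress on 2, 4: ti.ˌgle.buf.ˌrit.fi.ˈkek.

primary 6, secondary 2, 4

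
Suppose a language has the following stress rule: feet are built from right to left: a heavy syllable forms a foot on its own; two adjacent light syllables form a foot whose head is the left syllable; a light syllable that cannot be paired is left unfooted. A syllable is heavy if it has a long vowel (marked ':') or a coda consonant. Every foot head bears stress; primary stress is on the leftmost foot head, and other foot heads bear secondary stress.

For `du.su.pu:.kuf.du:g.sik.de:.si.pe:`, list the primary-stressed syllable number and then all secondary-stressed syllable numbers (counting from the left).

Weights: 1 du L, 2 su L, 3 pu: H, 4 kuf H, 5 du:g H, 6 sik H, 7 de: H, 8 si L, 9 pe: H.
Parse right to left (heavy = foot alone; LL = one foot; stranded L unfooted): (ˈdu.su) (ˈpu:) (ˈkuf) (ˈdu:g) (ˈsik) (ˈde:) si (ˈpe:).
Foot heads: 1, 3, 4, 5, 6, 7, 9.
Primary stress on the leftmost head = syllable 1.
Secondary stress on 3, 4, 5, 6, 7, 9: ˈdu.su.ˌpu:.ˌkuf.ˌdu:g.ˌsik.ˌde:.si.ˌpe:.

primary 1, secondary 3, 4, 5, 6, 7, 9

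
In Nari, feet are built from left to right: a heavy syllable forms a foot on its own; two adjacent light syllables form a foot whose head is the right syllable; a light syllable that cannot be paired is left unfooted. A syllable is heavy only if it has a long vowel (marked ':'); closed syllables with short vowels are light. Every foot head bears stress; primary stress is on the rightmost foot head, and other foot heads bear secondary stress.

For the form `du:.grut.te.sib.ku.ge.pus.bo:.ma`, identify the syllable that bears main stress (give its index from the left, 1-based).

Weights: 1 du: H, 2 grut L, 3 te L, 4 sib L, 5 ku L, 6 ge L, 7 pus L, 8 bo: H, 9 ma L.
Parse left to right (heavy = foot alone; LL = one foot; stranded L unfooted): (ˈdu:) (grut.ˈte) (sib.ˈku) (ge.ˈpus) (ˈbo:) ma.
Foot heads: 1, 3, 5, 7, 8.
Primary stress on the rightmost head = syllable 8.
Primary stress: syllable 8 → du:.grut.te.sib.ku.ge.pus.ˈbo:.ma.

8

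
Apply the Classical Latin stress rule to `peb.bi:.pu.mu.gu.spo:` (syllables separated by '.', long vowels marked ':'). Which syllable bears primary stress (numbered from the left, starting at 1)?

4

Classical Latin: stress the penult if heavy (long vowel or closed), else the antepenult.
Weights: 4 mu L, 5 gu L, 6 spo: H.
The penult (syllable 5, gu) is light, so stress falls on the antepenult (syllable 4, mu).
Stress on syllable 4: peb.bi:.pu.ˈmu.gu.spo:.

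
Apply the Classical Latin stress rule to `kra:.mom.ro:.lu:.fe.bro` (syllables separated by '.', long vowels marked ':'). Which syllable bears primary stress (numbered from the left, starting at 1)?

4

Classical Latin: stress the penult if heavy (long vowel or closed), else the antepenult.
Weights: 4 lu: H, 5 fe L, 6 bro L.
The penult (syllable 5, fe) is light, so stress falls on the antepenult (syllable 4, lu:).
Stress on syllable 4: kra:.mom.ro:.ˈlu:.fe.bro.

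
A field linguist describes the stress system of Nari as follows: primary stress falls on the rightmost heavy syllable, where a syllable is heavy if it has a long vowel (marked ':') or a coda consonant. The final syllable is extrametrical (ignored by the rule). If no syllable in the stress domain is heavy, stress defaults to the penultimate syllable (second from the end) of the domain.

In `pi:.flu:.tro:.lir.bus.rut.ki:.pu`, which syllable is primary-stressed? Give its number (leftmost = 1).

7

The final syllable (8, pu) is extrametrical; the stress domain is syllables 1–7.
Weights: 1 pi: H, 2 flu: H, 3 tro: H, 4 lir H, 5 bus H, 6 rut H, 7 ki: H.
Heavy syllables in the domain: 1, 2, 3, 4, 5, 6, 7. The rightmost is syllable 7 (ki:).
Primary stress: syllable 7 → pi:.flu:.tro:.lir.bus.rut.ˈki:.pu.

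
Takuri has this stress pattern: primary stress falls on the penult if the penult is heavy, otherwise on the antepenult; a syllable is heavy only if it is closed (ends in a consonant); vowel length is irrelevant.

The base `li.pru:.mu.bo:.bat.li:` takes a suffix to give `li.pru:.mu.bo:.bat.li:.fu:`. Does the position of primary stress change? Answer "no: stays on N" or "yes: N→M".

no: stays on 5

Base `li.pru:.mu.bo:.bat.li:` (6 syllables):
  Weights: 4 bo: L, 5 bat H, 6 li: L.
  The penult (syllable 5, bat) is heavy, so it takes stress.
  → primary stress on syllable 5.
Suffixed `li.pru:.mu.bo:.bat.li:.fu:` (7 syllables):
  Weights: 5 bat H, 6 li: L, 7 fu: L.
  The penult (syllable 6, li:) is light, so stress falls on the antepenult (syllable 5, bat).
  → primary stress on syllable 5.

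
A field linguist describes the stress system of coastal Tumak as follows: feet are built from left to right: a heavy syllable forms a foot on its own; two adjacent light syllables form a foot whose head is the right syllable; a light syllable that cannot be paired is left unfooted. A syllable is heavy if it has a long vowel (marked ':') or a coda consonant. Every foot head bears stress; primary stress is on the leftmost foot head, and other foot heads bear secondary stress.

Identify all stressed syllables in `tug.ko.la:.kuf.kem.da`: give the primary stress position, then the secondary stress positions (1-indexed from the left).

Weights: 1 tug H, 2 ko L, 3 la: H, 4 kuf H, 5 kem H, 6 da L.
Parse left to right (heavy = foot alone; LL = one foot; stranded L unfooted): (ˈtug) ko (ˈla:) (ˈkuf) (ˈkem) da.
Foot heads: 1, 3, 4, 5.
Primary stress on the leftmost head = syllable 1.
Secondary stress on 3, 4, 5: ˈtug.ko.ˌla:.ˌkuf.ˌkem.da.

primary 1, secondary 3, 4, 5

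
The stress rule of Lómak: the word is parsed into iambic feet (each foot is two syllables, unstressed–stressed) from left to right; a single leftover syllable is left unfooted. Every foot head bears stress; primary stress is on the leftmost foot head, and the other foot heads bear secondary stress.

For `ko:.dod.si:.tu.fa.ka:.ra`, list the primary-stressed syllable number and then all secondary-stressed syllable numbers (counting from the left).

Parse left to right into iambic (σˈσ) feet: (ko:.ˈdod) (si:.ˈtu) (fa.ˈka:) ra. Syllable 7 is left unfooted.
Foot heads (stressed positions): 2, 4, 6.
End Rule Leftmost: primary stress on the leftmost head = syllable 2.
Secondary stress on 4, 6: ko:.ˈdod.si:.ˌtu.fa.ˌka:.ra.

primary 2, secondary 4, 6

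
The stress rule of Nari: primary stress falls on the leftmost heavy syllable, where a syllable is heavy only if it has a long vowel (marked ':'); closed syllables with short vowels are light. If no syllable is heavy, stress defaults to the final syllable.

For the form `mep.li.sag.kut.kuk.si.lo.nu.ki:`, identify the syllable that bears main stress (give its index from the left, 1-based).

Weights: 1 mep L, 2 li L, 3 sag L, 4 kut L, 5 kuk L, 6 si L, 7 lo L, 8 nu L, 9 ki: H.
Heavy syllables in the domain: 9. The leftmost is syllable 9 (ki:).
Primary stress: syllable 9 → mep.li.sag.kut.kuk.si.lo.nu.ˈki:.

9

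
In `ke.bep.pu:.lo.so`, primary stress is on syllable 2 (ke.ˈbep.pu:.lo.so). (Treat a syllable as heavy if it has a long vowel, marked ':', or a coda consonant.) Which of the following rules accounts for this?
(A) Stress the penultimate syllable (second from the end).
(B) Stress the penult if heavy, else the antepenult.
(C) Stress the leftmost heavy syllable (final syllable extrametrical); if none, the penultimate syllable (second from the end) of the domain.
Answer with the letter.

Rule A → syllable 4 (observed: 2).
Rule B → syllable 3 (observed: 2).
Rule C → syllable 2 ✓.

C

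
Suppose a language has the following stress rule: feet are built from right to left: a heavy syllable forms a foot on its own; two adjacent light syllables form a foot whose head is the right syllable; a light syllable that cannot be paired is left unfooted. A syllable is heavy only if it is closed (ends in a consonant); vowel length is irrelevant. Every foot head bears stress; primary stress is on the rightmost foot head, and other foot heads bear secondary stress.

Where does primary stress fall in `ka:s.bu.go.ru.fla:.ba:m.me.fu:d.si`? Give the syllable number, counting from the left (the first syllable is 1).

8

Weights: 1 ka:s H, 2 bu L, 3 go L, 4 ru L, 5 fla: L, 6 ba:m H, 7 me L, 8 fu:d H, 9 si L.
Parse right to left (heavy = foot alone; LL = one foot; stranded L unfooted): (ˈka:s) (bu.ˈgo) (ru.ˈfla:) (ˈba:m) me (ˈfu:d) si.
Foot heads: 1, 3, 5, 6, 8.
Primary stress on the rightmost head = syllable 8.
Primary stress: syllable 8 → ka:s.bu.go.ru.fla:.ba:m.me.ˈfu:d.si.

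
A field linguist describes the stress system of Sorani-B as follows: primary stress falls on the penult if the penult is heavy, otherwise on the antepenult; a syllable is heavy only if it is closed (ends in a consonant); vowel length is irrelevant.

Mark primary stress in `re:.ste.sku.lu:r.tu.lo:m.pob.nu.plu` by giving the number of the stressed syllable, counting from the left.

7

Weights: 7 pob H, 8 nu L, 9 plu L.
The penult (syllable 8, nu) is light, so stress falls on the antepenult (syllable 7, pob).
Primary stress: syllable 7 → re:.ste.sku.lu:r.tu.lo:m.ˈpob.nu.plu.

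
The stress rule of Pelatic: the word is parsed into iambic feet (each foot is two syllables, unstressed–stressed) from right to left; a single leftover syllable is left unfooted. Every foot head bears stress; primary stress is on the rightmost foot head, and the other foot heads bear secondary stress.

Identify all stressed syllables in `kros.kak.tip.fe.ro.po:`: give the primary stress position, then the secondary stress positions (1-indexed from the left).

primary 6, secondary 2, 4

Parse right to left into iambic (σˈσ) feet: (kros.ˈkak) (tip.ˈfe) (ro.ˈpo:).
Foot heads (stressed positions): 2, 4, 6.
End Rule Rightmost: primary stress on the rightmost head = syllable 6.
Secondary stress on 2, 4: kros.ˌkak.tip.ˌfe.ro.ˈpo:.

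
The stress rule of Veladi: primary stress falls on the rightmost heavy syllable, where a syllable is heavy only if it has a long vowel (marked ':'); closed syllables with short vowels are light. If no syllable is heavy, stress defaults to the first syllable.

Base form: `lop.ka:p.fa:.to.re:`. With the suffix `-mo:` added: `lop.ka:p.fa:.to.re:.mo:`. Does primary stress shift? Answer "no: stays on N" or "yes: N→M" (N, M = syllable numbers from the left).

Base `lop.ka:p.fa:.to.re:` (5 syllables):
  Weights: 1 lop L, 2 ka:p H, 3 fa: H, 4 to L, 5 re: H.
  Heavy syllables in the domain: 2, 3, 5. The rightmost is syllable 5 (re:).
  → primary stress on syllable 5.
Suffixed `lop.ka:p.fa:.to.re:.mo:` (6 syllables):
  Weights: 1 lop L, 2 ka:p H, 3 fa: H, 4 to L, 5 re: H, 6 mo: H.
  Heavy syllables in the domain: 2, 3, 5, 6. The rightmost is syllable 6 (mo:).
  → primary stress on syllable 6.

yes: 5→6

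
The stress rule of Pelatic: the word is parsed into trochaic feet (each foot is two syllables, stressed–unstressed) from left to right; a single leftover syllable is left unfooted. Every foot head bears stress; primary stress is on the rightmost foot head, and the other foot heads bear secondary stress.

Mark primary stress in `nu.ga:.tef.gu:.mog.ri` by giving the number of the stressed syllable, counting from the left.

Parse left to right into trochaic (ˈσσ) feet: (ˈnu.ga:) (ˈtef.gu:) (ˈmog.ri).
Foot heads (stressed positions): 1, 3, 5.
End Rule Rightmost: primary stress on the rightmost head = syllable 5.
Primary stress: syllable 5 → nu.ga:.tef.gu:.ˈmog.ri.

5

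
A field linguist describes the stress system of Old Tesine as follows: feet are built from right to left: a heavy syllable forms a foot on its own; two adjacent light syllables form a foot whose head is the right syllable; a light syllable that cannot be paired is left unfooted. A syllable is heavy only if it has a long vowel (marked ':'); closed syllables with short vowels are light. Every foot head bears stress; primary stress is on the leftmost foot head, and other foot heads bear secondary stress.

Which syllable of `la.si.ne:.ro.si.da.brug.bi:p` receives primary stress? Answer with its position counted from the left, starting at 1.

2

Weights: 1 la L, 2 si L, 3 ne: H, 4 ro L, 5 si L, 6 da L, 7 brug L, 8 bi:p H.
Parse right to left (heavy = foot alone; LL = one foot; stranded L unfooted): (la.ˈsi) (ˈne:) (ro.ˈsi) (da.ˈbrug) (ˈbi:p).
Foot heads: 2, 3, 5, 7, 8.
Primary stress on the leftmost head = syllable 2.
Primary stress: syllable 2 → la.ˈsi.ne:.ro.si.da.brug.bi:p.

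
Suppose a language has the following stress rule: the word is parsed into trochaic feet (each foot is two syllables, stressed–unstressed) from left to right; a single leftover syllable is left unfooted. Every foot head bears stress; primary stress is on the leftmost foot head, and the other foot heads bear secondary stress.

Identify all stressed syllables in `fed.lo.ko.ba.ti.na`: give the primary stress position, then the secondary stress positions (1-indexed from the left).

Parse left to right into trochaic (ˈσσ) feet: (ˈfed.lo) (ˈko.ba) (ˈti.na).
Foot heads (stressed positions): 1, 3, 5.
End Rule Leftmost: primary stress on the leftmost head = syllable 1.
Secondary stress on 3, 5: ˈfed.lo.ˌko.ba.ˌti.na.

primary 1, secondary 3, 5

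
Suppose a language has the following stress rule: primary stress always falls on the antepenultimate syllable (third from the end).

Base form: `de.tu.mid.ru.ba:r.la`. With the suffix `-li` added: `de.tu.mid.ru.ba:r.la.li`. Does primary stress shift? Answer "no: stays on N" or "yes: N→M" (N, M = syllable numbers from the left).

Base `de.tu.mid.ru.ba:r.la` (6 syllables):
  The word has 6 syllables; the antepenultimate syllable (third from the end) is syllable 4 (ru).
  → primary stress on syllable 4.
Suffixed `de.tu.mid.ru.ba:r.la.li` (7 syllables):
  The word has 7 syllables; the antepenultimate syllable (third from the end) is syllable 5 (ba:r).
  → primary stress on syllable 5.

yes: 4→5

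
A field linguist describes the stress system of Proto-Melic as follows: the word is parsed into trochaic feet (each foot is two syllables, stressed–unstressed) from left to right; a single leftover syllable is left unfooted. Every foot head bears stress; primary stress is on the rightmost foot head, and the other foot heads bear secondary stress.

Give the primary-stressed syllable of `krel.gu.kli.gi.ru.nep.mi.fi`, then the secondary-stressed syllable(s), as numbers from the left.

primary 7, secondary 1, 3, 5

Parse left to right into trochaic (ˈσσ) feet: (ˈkrel.gu) (ˈkli.gi) (ˈru.nep) (ˈmi.fi).
Foot heads (stressed positions): 1, 3, 5, 7.
End Rule Rightmost: primary stress on the rightmost head = syllable 7.
Secondary stress on 1, 3, 5: ˌkrel.gu.ˌkli.gi.ˌru.nep.ˈmi.fi.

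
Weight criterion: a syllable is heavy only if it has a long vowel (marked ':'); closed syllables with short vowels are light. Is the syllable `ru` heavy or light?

`ru`: short vowel, open (no coda). Short vowel → light.

light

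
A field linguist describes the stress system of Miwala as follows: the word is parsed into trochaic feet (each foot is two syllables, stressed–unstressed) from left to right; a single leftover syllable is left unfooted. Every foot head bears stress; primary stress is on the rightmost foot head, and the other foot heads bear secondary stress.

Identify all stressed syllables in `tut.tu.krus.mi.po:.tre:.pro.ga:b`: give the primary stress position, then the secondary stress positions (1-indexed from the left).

Parse left to right into trochaic (ˈσσ) feet: (ˈtut.tu) (ˈkrus.mi) (ˈpo:.tre:) (ˈpro.ga:b).
Foot heads (stressed positions): 1, 3, 5, 7.
End Rule Rightmost: primary stress on the rightmost head = syllable 7.
Secondary stress on 1, 3, 5: ˌtut.tu.ˌkrus.mi.ˌpo:.tre:.ˈpro.ga:b.

primary 7, secondary 1, 3, 5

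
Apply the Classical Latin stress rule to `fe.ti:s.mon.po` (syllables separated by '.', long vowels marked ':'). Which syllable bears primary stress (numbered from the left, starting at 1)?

3

Classical Latin: stress the penult if heavy (long vowel or closed), else the antepenult.
Weights: 2 ti:s H, 3 mon H, 4 po L.
The penult (syllable 3, mon) is heavy, so it takes stress.
Stress on syllable 3: fe.ti:s.ˈmon.po.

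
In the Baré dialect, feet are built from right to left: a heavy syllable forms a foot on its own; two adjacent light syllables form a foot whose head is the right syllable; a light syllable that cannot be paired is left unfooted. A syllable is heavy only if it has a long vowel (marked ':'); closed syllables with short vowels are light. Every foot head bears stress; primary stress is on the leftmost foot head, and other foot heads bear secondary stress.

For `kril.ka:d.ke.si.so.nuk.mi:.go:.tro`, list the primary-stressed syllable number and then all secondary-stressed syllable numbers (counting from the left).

Weights: 1 kril L, 2 ka:d H, 3 ke L, 4 si L, 5 so L, 6 nuk L, 7 mi: H, 8 go: H, 9 tro L.
Parse right to left (heavy = foot alone; LL = one foot; stranded L unfooted): kril (ˈka:d) (ke.ˈsi) (so.ˈnuk) (ˈmi:) (ˈgo:) tro.
Foot heads: 2, 4, 6, 7, 8.
Primary stress on the leftmost head = syllable 2.
Secondary stress on 4, 6, 7, 8: kril.ˈka:d.ke.ˌsi.so.ˌnuk.ˌmi:.ˌgo:.tro.

primary 2, secondary 4, 6, 7, 8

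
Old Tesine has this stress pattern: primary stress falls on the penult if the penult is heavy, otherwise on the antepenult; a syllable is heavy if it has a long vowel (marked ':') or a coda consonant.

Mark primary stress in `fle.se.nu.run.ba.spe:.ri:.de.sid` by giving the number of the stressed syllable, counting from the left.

Weights: 7 ri: H, 8 de L, 9 sid H.
The penult (syllable 8, de) is light, so stress falls on the antepenult (syllable 7, ri:).
Primary stress: syllable 7 → fle.se.nu.run.ba.spe:.ˈri:.de.sid.

7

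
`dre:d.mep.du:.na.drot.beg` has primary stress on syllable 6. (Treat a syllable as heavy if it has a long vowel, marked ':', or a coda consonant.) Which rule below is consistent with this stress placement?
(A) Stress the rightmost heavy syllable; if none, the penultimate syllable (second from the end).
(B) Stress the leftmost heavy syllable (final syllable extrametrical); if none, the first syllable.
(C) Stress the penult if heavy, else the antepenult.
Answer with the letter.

A

Rule A → syllable 6 ✓.
Rule B → syllable 1 (observed: 6).
Rule C → syllable 5 (observed: 6).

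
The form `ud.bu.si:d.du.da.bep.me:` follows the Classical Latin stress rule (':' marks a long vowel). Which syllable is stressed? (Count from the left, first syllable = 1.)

6

Classical Latin: stress the penult if heavy (long vowel or closed), else the antepenult.
Weights: 5 da L, 6 bep H, 7 me: H.
The penult (syllable 6, bep) is heavy, so it takes stress.
Stress on syllable 6: ud.bu.si:d.du.da.ˈbep.me:.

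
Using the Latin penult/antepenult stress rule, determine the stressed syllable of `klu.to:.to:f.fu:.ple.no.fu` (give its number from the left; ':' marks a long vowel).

Classical Latin: stress the penult if heavy (long vowel or closed), else the antepenult.
Weights: 5 ple L, 6 no L, 7 fu L.
The penult (syllable 6, no) is light, so stress falls on the antepenult (syllable 5, ple).
Stress on syllable 5: klu.to:.to:f.fu:.ˈple.no.fu.

5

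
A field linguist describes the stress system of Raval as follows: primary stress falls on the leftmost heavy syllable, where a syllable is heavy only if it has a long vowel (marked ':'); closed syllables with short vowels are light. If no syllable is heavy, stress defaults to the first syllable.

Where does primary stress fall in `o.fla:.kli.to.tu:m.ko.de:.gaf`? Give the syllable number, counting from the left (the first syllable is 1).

2

Weights: 1 o L, 2 fla: H, 3 kli L, 4 to L, 5 tu:m H, 6 ko L, 7 de: H, 8 gaf L.
Heavy syllables in the domain: 2, 5, 7. The leftmost is syllable 2 (fla:).
Primary stress: syllable 2 → o.ˈfla:.kli.to.tu:m.ko.de:.gaf.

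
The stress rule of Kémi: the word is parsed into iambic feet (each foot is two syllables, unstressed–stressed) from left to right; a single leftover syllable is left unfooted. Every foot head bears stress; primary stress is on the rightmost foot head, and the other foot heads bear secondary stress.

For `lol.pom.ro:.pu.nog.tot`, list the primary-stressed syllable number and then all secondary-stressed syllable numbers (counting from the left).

primary 6, secondary 2, 4

Parse left to right into iambic (σˈσ) feet: (lol.ˈpom) (ro:.ˈpu) (nog.ˈtot).
Foot heads (stressed positions): 2, 4, 6.
End Rule Rightmost: primary stress on the rightmost head = syllable 6.
Secondary stress on 2, 4: lol.ˌpom.ro:.ˌpu.nog.ˈtot.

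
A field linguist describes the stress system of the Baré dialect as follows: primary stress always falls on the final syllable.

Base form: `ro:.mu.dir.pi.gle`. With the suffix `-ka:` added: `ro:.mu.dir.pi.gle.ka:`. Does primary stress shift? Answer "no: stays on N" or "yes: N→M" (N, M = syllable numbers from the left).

yes: 5→6

Base `ro:.mu.dir.pi.gle` (5 syllables):
  The word has 5 syllables; the final syllable is syllable 5 (gle).
  → primary stress on syllable 5.
Suffixed `ro:.mu.dir.pi.gle.ka:` (6 syllables):
  The word has 6 syllables; the final syllable is syllable 6 (ka:).
  → primary stress on syllable 6.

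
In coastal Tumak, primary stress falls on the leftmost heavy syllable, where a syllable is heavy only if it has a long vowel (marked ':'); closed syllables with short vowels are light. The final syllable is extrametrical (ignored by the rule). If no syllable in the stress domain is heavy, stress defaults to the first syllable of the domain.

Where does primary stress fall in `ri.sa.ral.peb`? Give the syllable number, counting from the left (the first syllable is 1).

The final syllable (4, peb) is extrametrical; the stress domain is syllables 1–3.
Weights: 1 ri L, 2 sa L, 3 ral L.
No heavy syllable in the domain; default to the first syllable of the domain = syllable 1.
Primary stress: syllable 1 → ˈri.sa.ral.peb.

1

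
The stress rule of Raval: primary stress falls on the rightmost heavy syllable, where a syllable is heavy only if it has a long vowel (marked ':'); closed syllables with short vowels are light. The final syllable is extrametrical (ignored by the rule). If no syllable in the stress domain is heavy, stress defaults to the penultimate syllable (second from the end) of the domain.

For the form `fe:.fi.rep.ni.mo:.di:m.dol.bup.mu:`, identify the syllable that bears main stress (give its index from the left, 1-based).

The final syllable (9, mu:) is extrametrical; the stress domain is syllables 1–8.
Weights: 1 fe: H, 2 fi L, 3 rep L, 4 ni L, 5 mo: H, 6 di:m H, 7 dol L, 8 bup L.
Heavy syllables in the domain: 1, 5, 6. The rightmost is syllable 6 (di:m).
Primary stress: syllable 6 → fe:.fi.rep.ni.mo:.ˈdi:m.dol.bup.mu:.

6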